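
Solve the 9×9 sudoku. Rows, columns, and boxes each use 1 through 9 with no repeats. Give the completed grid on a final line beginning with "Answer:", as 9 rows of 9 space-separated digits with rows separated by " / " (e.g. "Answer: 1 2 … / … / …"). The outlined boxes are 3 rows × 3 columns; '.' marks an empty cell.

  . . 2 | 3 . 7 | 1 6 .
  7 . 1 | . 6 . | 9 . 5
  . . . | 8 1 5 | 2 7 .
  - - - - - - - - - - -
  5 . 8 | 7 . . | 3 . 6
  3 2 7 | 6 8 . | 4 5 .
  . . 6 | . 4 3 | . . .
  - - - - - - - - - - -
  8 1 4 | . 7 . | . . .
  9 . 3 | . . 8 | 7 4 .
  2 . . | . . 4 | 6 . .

Step 1. [r6c4∈{1,2,5,9}] across row 6, 5 lands solely at r6c4 ⇒ r6c4=5.
Step 2. [r1c1∈{4}] only 4 remains possible at r1c1. So r1c1=4.
Step 3. [r6c2∈{9}] r6c2 is down to just 9. So r6c2=9.
Step 4. [r9c5∈{3,5,9}] r9c5 is the only open cell in col 5 admitting 3 ⇒ r9c5=3.
Step 5. [r1c9∈{8}] nothing but 8 survives at r1c9, so r1c9=8.
Step 6. [r9c8∈{1,8,9}] across row 9, 8 lands solely at r9c8, so r9c8=8.
Step 7. [r2c6∈{2}] only 2 remains possible at r2c6, so r2c6=2.
Step 8. [r4c5∈{2,9}] box 5 places 2 nowhere but r4c5, so r4c5=2.
Step 9. [r2c8∈{3}] nothing but 3 survives at r2c8 ⇒ r2c8=3.
Step 10. [r9c3∈{5}] r9c3 is down to just 5, so r9c3=5.
Step 11. [r6c9∈{1,2,7}] 7 has one home in row 6: r6c9 ⇒ r6c9=7.
Step 12. [r6c8∈{1,2}] row 6 places 2 nowhere but r6c8 ⇒ r6c8=2.
Step 13. [r7c8∈{9}] nothing but 9 survives at r7c8. So r7c8=9.
Step 14. [r9c9∈{1}] r9c9 has the single candidate 1, so r9c9=1.
Step 15. [r4c6∈{1,9}] row 4 places 9 nowhere but r4c6 ⇒ r4c6=9.
Step 16. [r8c9∈{2}] r8c9 is down to just 2. So r8c9=2.
Step 17. [r8c2∈{6}] only 6 remains possible at r8c2 ⇒ r8c2=6.
Step 18. [r2c2∈{8}] r2c2 is down to just 8. So r2c2=8.
Step 19. [r5c9∈{9}] r5c9's peers cover all but 9. So r5c9=9.
Step 20. [r6c7∈{8}] r6c7's peers cover all but 8, so r6c7=8.
Step 21. [r1c5∈{9}] nothing but 9 survives at r1c5. So r1c5=9.
Step 22. [r1c2∈{5}] r1c2's peers cover all but 5 ⇒ r1c2=5.
Step 23. [r4c2∈{4}] nothing but 4 survives at r4c2. So r4c2=4.
Step 24. [r9c2∈{7}] r9c2 has the single candidate 7, so r9c2=7.
Step 25. [r8c5∈{5}] r8c5 is down to just 5 ⇒ r8c5=5.
Step 26. [r7c6∈{6}] r7c6 is down to just 6, so r7c6=6.
Step 27. [r7c9∈{3}] only 3 remains possible at r7c9, so r7c9=3.
Step 28. [r5c6∈{1}] r5c6 is down to just 1 ⇒ r5c6=1.
Step 29. [r3c9∈{4}] r3c9 has the single candidate 4, so r3c9=4.
Step 30. [r2c4∈{4}] r2c4's peers cover all but 4 ⇒ r2c4=4.
Step 31. [r6c1∈{1}] only 1 remains possible at r6c1, so r6c1=1.
Step 32. [r3c3∈{9}] r3c3 is down to just 9. So r3c3=9.
Step 33. [r3c2∈{3}] only 3 remains possible at r3c2. So r3c2=3.
Step 34. [r7c7∈{5}] r7c7's peers cover all but 5, so r7c7=5.
Step 35. [r4c8∈{1}] only 1 remains possible at r4c8 ⇒ r4c8=1.
Step 36. [r7c4∈{2}] r7c4 is down to just 2. So r7c4=2.
Step 37. [r8c4∈{1}] r8c4's peers cover all but 1. So r8c4=1.
Step 38. [r9c4∈{9}] r9c4's peers cover all but 9, so r9c4=9.
Step 39. [r3c1∈{6}] r3c1 is down to just 6, so r3c1=6.

Answer: 4 5 2 3 9 7 1 6 8 / 7 8 1 4 6 2 9 3 5 / 6 3 9 8 1 5 2 7 4 / 5 4 8 7 2 9 3 1 6 / 3 2 7 6 8 1 4 5 9 / 1 9 6 5 4 3 8 2 7 / 8 1 4 2 7 6 5 9 3 / 9 6 3 1 5 8 7 4 2 / 2 7 5 9 3 4 6 8 1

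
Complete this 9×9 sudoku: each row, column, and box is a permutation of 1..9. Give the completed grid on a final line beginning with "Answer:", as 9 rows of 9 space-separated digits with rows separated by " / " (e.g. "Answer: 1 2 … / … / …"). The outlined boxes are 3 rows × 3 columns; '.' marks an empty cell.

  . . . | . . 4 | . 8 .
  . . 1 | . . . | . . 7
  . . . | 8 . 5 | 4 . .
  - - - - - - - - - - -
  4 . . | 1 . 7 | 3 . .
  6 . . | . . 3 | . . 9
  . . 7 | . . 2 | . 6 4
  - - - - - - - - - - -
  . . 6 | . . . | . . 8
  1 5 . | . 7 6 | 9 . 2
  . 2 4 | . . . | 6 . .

Step 1. [r2c6∈{9}] r2c6's peers cover all but 9. So r2c6=9.
Step 2. [r4c9∈{5}] r4c9's peers cover all but 5 ⇒ r4c9=5.
Step 3. [r3c8∈{1,2,3,9}] col 8 places 9 nowhere but r3c8 ⇒ r3c8=9.
Step 4. [r4c5∈{6,8,9}] row 4 places 6 nowhere but r4c5. So r4c5=6.
Step 5. [r1c4∈{2,3,6,7}] col 4 places 7 nowhere but r1c4 ⇒ r1c4=7.
Step 6. [r7c6∈{1}] only 1 remains possible at r7c6 ⇒ r7c6=1.
Step 7. [r8c3∈{3,8}] in row 8, 8 fits only at r8c3, so r8c3=8.
Step 8. [r4c2∈{8,9}] across row 4, 8 lands solely at r4c2. So r4c2=8.
Step 9. [r4c8∈{2}] r4c8's peers cover all but 2 ⇒ r4c8=2.
Step 10. [r2c1∈{2,3,5,8}] 8 has one home in row 2: r2c1. So r2c1=8.
Step 11. [r4c3∈{9}] nothing but 9 survives at r4c3, so r4c3=9.
Step 12. [r2c4∈{2,3,6}] col 4 places 6 nowhere but r2c4. So r2c4=6.
Step 13. [r7c4∈{2,3,4,5,9}] col 4 places 2 nowhere but r7c4 ⇒ r7c4=2.
Step 14. [r5c2∈{1}] nothing but 1 survives at r5c2. So r5c2=1.
Step 15. [r6c2∈{3}] r6c2 has the single candidate 3. So r6c2=3.
Step 16. [r9c8∈{1,3,5,7}] in col 8, 1 fits only at r9c8. So r9c8=1.
Step 17. [r9c9∈{3}] r9c9's peers cover all but 3. So r9c9=3.
Step 18. [r7c1∈{3,7,9}] in box 7, 3 fits only at r7c1. So r7c1=3.
Step 19. [r6c1∈{5}] nothing but 5 survives at r6c1 ⇒ r6c1=5.
Step 20. [r9c1∈{7,9}] r9c1 is the only open cell in row 9 admitting 7 ⇒ r9c1=7.
Step 21. [r3c1∈{2}] r3c1 has the single candidate 2 ⇒ r3c1=2.
Step 22. [r3c3∈{3}] nothing but 3 survives at r3c3. So r3c3=3.
Step 23. [r1c5∈{1,2,3}] r1c5 is the only open cell in row 1 admitting 3. So r1c5=3.
Step 24. [r1c7∈{1,2,5}] 2 has one home in row 1: r1c7 ⇒ r1c7=2.
Step 25. [r1c9∈{1,6}] across row 1, 1 lands solely at r1c9 ⇒ r1c9=1.
Step 26. [r1c2∈{6,9}] 6 has one home in row 1: r1c2. So r1c2=6.
Step 27. [r5c8∈{7}] r5c8 has the single candidate 7, so r5c8=7.
Step 28. [r6c4∈{9}] r6c4's peers cover all but 9, so r6c4=9.
Step 29. [r6c5∈{8}] r6c5's peers cover all but 8 ⇒ r6c5=8.
Step 30. [r9c4∈{5}] nothing but 5 survives at r9c4. So r9c4=5.
Step 31. [r5c4∈{4}] r5c4 has the single candidate 4, so r5c4=4.
Step 32. [r7c5∈{4,9}] col 5 places 4 nowhere but r7c5, so r7c5=4.
Step 33. [r2c7∈{5}] only 5 remains possible at r2c7 ⇒ r2c7=5.
Step 34. [r2c5∈{2}] only 2 remains possible at r2c5 ⇒ r2c5=2.
Step 35. [r3c2∈{7}] r3c2 is down to just 7 ⇒ r3c2=7.
Step 36. [r8c8∈{4}] nothing but 4 survives at r8c8, so r8c8=4.
Step 37. [r5c3∈{2}] r5c3 has the single candidate 2, so r5c3=2.
Step 38. [r9c5∈{9}] nothing but 9 survives at r9c5 ⇒ r9c5=9.
Step 39. [r1c1∈{9}] r1c1 has the single candidate 9, so r1c1=9.
Step 40. [r7c7∈{7}] r7c7 has the single candidate 7, so r7c7=7.
Step 41. [r3c5∈{1}] r3c5 is down to just 1. So r3c5=1.
Step 42. [r5c5∈{5}] nothing but 5 survives at r5c5, so r5c5=5.
Step 43. [r7c2∈{9}] r7c2's peers cover all but 9, so r7c2=9.
Step 44. [r1c3∈{5}] only 5 remains possible at r1c3. So r1c3=5.
Step 45. [r5c7∈{8}] r5c7 has the single candidate 8. So r5c7=8.
Step 46. [r2c2∈{4}] r2c2 has the single candidate 4 ⇒ r2c2=4.
Step 47. [r6c7∈{1}] only 1 remains possible at r6c7, so r6c7=1.
Step 48. [r3c9∈{6}] nothing but 6 survives at r3c9, so r3c9=6.
Step 49. [r7c8∈{5}] nothing but 5 survives at r7c8 ⇒ r7c8=5.
Step 50. [r2c8∈{3}] r2c8 has the single candidate 3, so r2c8=3.
Step 51. [r9c6∈{8}] r9c6's peers cover all but 8 ⇒ r9c6=8.
Step 52. [r8c4∈{3}] nothing but 3 survives at r8c4, so r8c4=3.

Answer: 9 6 5 7 3 4 2 8 1 / 8 4 1 6 2 9 5 3 7 / 2 7 3 8 1 5 4 9 6 / 4 8 9 1 6 7 3 2 5 / 6 1 2 4 5 3 8 7 9 / 5 3 7 9 8 2 1 6 4 / 3 9 6 2 4 1 7 5 8 / 1 5 8 3 7 6 9 4 2 / 7 2 4 5 9 8 6 1 3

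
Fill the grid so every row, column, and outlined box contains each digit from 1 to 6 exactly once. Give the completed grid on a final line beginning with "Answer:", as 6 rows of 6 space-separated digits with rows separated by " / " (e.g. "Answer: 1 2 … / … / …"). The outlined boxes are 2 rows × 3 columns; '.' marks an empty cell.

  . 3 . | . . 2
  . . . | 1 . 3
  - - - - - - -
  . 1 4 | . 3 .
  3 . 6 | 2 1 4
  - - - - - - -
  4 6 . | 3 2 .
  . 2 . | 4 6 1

Step 1. [r6c1∈{5}] nothing but 5 survives at r6c1, so r6c1=5.
Step 2. [r1c4∈{5,6}] in box 2, 6 fits only at r1c4, so r1c4=6.
Step 3. [r2c2∈{4,5}] r2c2 is the only open cell in col 2 admitting 4 ⇒ r2c2=4.
Step 4. [r2c3∈{2,5}] 2 has one home in col 3: r2c3, so r2c3=2.
Step 5. [r1c3∈{1,5}] 5 has one home in col 3: r1c3, so r1c3=5.
Step 6. [r3c4∈{5}] r3c4 has the single candidate 5. So r3c4=5.
Step 7. [r5c3∈{1}] nothing but 1 survives at r5c3 ⇒ r5c3=1.
Step 8. [r1c1∈{1}] r1c1 has the single candidate 1. So r1c1=1.
Step 9. [r3c6∈{6}] nothing but 6 survives at r3c6 ⇒ r3c6=6.
Step 10. [r5c6∈{5}] r5c6's peers cover all but 5 ⇒ r5c6=5.
Step 11. [r4c2∈{5}] r4c2 is down to just 5. So r4c2=5.
Step 12. [r2c5∈{5}] r2c5's peers cover all but 5 ⇒ r2c5=5.
Step 13. [r2c1∈{6}] only 6 remains possible at r2c1 ⇒ r2c1=6.
Step 14. [r6c3∈{3}] nothing but 3 survives at r6c3 ⇒ r6c3=3.
Step 15. [r1c5∈{4}] r1c5 has the single candidate 4. So r1c5=4.
Step 16. [r3c1∈{2}] r3c1 is down to just 2. So r3c1=2.

Answer: 1 3 5 6 4 2 / 6 4 2 1 5 3 / 2 1 4 5 3 6 / 3 5 6 2 1 4 / 4 6 1 3 2 5 / 5 2 3 4 6 1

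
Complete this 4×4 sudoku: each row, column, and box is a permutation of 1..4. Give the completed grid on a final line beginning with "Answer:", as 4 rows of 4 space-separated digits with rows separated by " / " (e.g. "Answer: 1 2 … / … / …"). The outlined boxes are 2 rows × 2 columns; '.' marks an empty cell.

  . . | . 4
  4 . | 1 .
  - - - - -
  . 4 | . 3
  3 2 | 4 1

Step 1. [r1c3∈{2,3}] r1c3 is the only open cell in col 3 admitting 3, so r1c3=3.
Step 2. [r1c1∈{1,2}] r1c1 is the only open cell in row 1 admitting 2, so r1c1=2.
Step 3. [r2c2∈{3}] only 3 remains possible at r2c2 ⇒ r2c2=3.
Step 4. [r2c4∈{2}] r2c4 is down to just 2. So r2c4=2.
Step 5. [r3c1∈{1}] r3c1's peers cover all but 1, so r3c1=1.
Step 6. [r1c2∈{1}] r1c2 is down to just 1 ⇒ r1c2=1.
Step 7. [r3c3∈{2}] r3c3's peers cover all but 2. So r3c3=2.

Answer: 2 1 3 4 / 4 3 1 2 / 1 4 2 3 / 3 2 4 1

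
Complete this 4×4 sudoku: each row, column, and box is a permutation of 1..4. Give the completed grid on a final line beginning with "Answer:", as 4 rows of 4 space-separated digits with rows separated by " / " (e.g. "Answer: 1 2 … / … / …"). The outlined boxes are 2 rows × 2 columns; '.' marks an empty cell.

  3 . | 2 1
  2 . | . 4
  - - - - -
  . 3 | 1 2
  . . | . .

Step 1. [r4c3∈{3,4}] col 3 places 4 nowhere but r4c3. So r4c3=4.
Step 2. [r4c1∈{1}] r4c1's peers cover all but 1. So r4c1=1.
Step 3. [r2c2∈{1}] nothing but 1 survives at r2c2, so r2c2=1.
Step 4. [r1c2∈{4}] r1c2 is down to just 4 ⇒ r1c2=4.
Step 5. [r3c1∈{4}] r3c1 is down to just 4 ⇒ r3c1=4.
Step 6. [r2c3∈{3}] r2c3's peers cover all but 3. So r2c3=3.
Step 7. [r4c4∈{3}] r4c4's peers cover all but 3, so r4c4=3.
Step 8. [r4c2∈{2}] nothing but 2 survives at r4c2 ⇒ r4c2=2.

Answer: 3 4 2 1 / 2 1 3 4 / 4 3 1 2 / 1 2 4 3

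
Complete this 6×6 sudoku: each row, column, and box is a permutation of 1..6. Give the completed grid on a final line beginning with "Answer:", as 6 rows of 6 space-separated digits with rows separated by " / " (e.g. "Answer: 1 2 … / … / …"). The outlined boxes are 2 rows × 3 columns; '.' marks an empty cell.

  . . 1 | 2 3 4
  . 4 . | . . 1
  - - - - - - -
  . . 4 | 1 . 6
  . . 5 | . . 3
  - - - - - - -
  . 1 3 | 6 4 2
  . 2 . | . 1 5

Step 1. [r2c1∈{2,3,5,6}] 3 has one home in row 2: r2c1. So r2c1=3.
Step 2. [r3c1∈{2}] r3c1's peers cover all but 2 ⇒ r3c1=2.
Step 3. [r1c2∈{5,6}] across col 2, 5 lands solely at r1c2 ⇒ r1c2=5.
Step 4. [r1c1∈{6}] only 6 remains possible at r1c1, so r1c1=6.
Step 5. [r2c4∈{5}] only 5 remains possible at r2c4 ⇒ r2c4=5.
Step 6. [r6c3∈{6}] r6c3 is down to just 6 ⇒ r6c3=6.
Step 7. [r5c1∈{5}] only 5 remains possible at r5c1. So r5c1=5.
Step 8. [r3c5∈{5}] r3c5 is down to just 5. So r3c5=5.
Step 9. [r2c5∈{6}] r2c5 has the single candidate 6 ⇒ r2c5=6.
Step 10. [r4c4∈{4}] r4c4 is down to just 4. So r4c4=4.
Step 11. [r2c3∈{2}] r2c3 is down to just 2 ⇒ r2c3=2.
Step 12. [r4c2∈{6}] r4c2 is down to just 6. So r4c2=6.
Step 13. [r4c5∈{2}] r4c5 is down to just 2. So r4c5=2.
Step 14. [r4c1∈{1}] only 1 remains possible at r4c1 ⇒ r4c1=1.
Step 15. [r6c4∈{3}] r6c4 has the single candidate 3. So r6c4=3.
Step 16. [r6c1∈{4}] r6c1's peers cover all but 4, so r6c1=4.
Step 17. [r3c2∈{3}] r3c2's peers cover all but 3. So r3c2=3.

Answer: 6 5 1 2 3 4 / 3 4 2 5 6 1 / 2 3 4 1 5 6 / 1 6 5 4 2 3 / 5 1 3 6 4 2 / 4 2 6 3 1 5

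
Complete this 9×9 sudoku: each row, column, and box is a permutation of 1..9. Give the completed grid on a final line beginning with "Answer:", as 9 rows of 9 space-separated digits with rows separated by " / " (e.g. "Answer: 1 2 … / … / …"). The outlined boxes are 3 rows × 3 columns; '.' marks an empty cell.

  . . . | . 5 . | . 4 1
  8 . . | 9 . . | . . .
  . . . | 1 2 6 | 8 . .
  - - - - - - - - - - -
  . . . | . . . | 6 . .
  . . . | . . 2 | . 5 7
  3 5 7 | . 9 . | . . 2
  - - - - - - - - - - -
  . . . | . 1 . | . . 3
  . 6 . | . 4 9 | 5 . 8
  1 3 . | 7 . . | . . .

Step 1. [r8c3∈{2}] only 2 remains possible at r8c3 ⇒ r8c3=2.
Step 2. [r2c6∈{3,4,7}] box 2 places 4 nowhere but r2c6 ⇒ r2c6=4.
Step 3. [r6c4∈{4,6,8}] across row 6, 6 lands solely at r6c4, so r6c4=6.
Step 4. [r7c8∈{2,6,7,9}] in row 7, 6 fits only at r7c8. So r7c8=6.
Step 5. [r6c7∈{1,4}] across row 6, 4 lands solely at r6c7, so r6c7=4.
Step 6. [r4c9∈{9}] r4c9 has the single candidate 9 ⇒ r4c9=9.
Step 7. [r8c1∈{7}] r8c1 is down to just 7 ⇒ r8c1=7.
Step 8. [r5c7∈{1,3}] col 7 places 1 nowhere but r5c7. So r5c7=1.
Step 9. [r4c8∈{3,8}] box 6 places 3 nowhere but r4c8, so r4c8=3.
Step 10. [r1c6∈{3,7,8}] across col 6, 3 lands solely at r1c6 ⇒ r1c6=3.
Step 11. [r2c5∈{7}] r2c5 has the single candidate 7. So r2c5=7.
Step 12. [r4c5∈{8}] r4c5's peers cover all but 8, so r4c5=8.
Step 13. [r2c8∈{2}] r2c8 is down to just 2 ⇒ r2c8=2.
Step 14. [r9c8∈{9}] only 9 remains possible at r9c8 ⇒ r9c8=9.
Step 15. [r3c3∈{3,4,5,9}] r3c3 is the only open cell in row 3 admitting 3. So r3c3=3.
Step 16. [r1c7∈{7,9}] in col 7, 9 fits only at r1c7 ⇒ r1c7=9.
Step 17. [r1c3∈{6}] r1c3 has the single candidate 6, so r1c3=6.
Step 18. [r7c4∈{2,5,8}] across col 4, 2 lands solely at r7c4. So r7c4=2.
Step 19. [r2c2∈{1}] r2c2's peers cover all but 1. So r2c2=1.
Step 20. [r2c3∈{5}] r2c3 is down to just 5. So r2c3=5.
Step 21. [r7c1∈{4,5,9}] 5 has one home in col 1: r7c1. So r7c1=5.
Step 22. [r7c6∈{8}] r7c6's peers cover all but 8 ⇒ r7c6=8.
Step 23. [r5c2∈{4,8,9}] 8 has one home in col 2: r5c2 ⇒ r5c2=8.
Step 24. [r4c4∈{4,5}] col 4 places 5 nowhere but r4c4 ⇒ r4c4=5.
Step 25. [r5c4∈{3,4}] col 4 places 4 nowhere but r5c4. So r5c4=4.
Step 26. [r1c1∈{2}] nothing but 2 survives at r1c1, so r1c1=2.
Step 27. [r4c1∈{4}] r4c1's peers cover all but 4 ⇒ r4c1=4.
Step 28. [r3c2∈{4,7,9}] across row 3, 4 lands solely at r3c2, so r3c2=4.
Step 29. [r5c3∈{9}] nothing but 9 survives at r5c3 ⇒ r5c3=9.
Step 30. [r9c3∈{4,8}] across row 9, 8 lands solely at r9c3. So r9c3=8.
Step 31. [r4c6∈{1,7}] in row 4, 7 fits only at r4c6, so r4c6=7.
Step 32. [r2c7∈{3}] r2c7 is down to just 3 ⇒ r2c7=3.
Step 33. [r4c3∈{1}] r4c3's peers cover all but 1, so r4c3=1.
Step 34. [r6c8∈{8}] r6c8's peers cover all but 8. So r6c8=8.
Step 35. [r9c6∈{5}] only 5 remains possible at r9c6 ⇒ r9c6=5.
Step 36. [r7c3∈{4}] r7c3 is down to just 4. So r7c3=4.
Step 37. [r9c5∈{6}] only 6 remains possible at r9c5. So r9c5=6.
Step 38. [r3c1∈{9}] only 9 remains possible at r3c1 ⇒ r3c1=9.
Step 39. [r8c4∈{3}] nothing but 3 survives at r8c4 ⇒ r8c4=3.
Step 40. [r8c8∈{1}] r8c8 has the single candidate 1. So r8c8=1.
Step 41. [r3c9∈{5}] nothing but 5 survives at r3c9, so r3c9=5.
Step 42. [r2c9∈{6}] nothing but 6 survives at r2c9, so r2c9=6.
Step 43. [r9c7∈{2}] r9c7 has the single candidate 2, so r9c7=2.
Step 44. [r9c9∈{4}] only 4 remains possible at r9c9, so r9c9=4.
Step 45. [r1c4∈{8}] r1c4 has the single candidate 8, so r1c4=8.
Step 46. [r6c6∈{1}] r6c6 is down to just 1, so r6c6=1.
Step 47. [r3c8∈{7}] r3c8 has the single candidate 7 ⇒ r3c8=7.
Step 48. [r7c7∈{7}] nothing but 7 survives at r7c7. So r7c7=7.
Step 49. [r7c2∈{9}] r7c2 has the single candidate 9, so r7c2=9.
Step 50. [r5c1∈{6}] r5c1's peers cover all but 6, so r5c1=6.
Step 51. [r4c2∈{2}] nothing but 2 survives at r4c2, so r4c2=2.
Step 52. [r5c5∈{3}] only 3 remains possible at r5c5, so r5c5=3.
Step 53. [r1c2∈{7}] r1c2's peers cover all but 7 ⇒ r1c2=7.

Answer: 2 7 6 8 5 3 9 4 1 / 8 1 5 9 7 4 3 2 6 / 9 4 3 1 2 6 8 7 5 / 4 2 1 5 8 7 6 3 9 / 6 8 9 4 3 2 1 5 7 / 3 5 7 6 9 1 4 8 2 / 5 9 4 2 1 8 7 6 3 / 7 6 2 3 4 9 5 1 8 / 1 3 8 7 6 5 2 9 4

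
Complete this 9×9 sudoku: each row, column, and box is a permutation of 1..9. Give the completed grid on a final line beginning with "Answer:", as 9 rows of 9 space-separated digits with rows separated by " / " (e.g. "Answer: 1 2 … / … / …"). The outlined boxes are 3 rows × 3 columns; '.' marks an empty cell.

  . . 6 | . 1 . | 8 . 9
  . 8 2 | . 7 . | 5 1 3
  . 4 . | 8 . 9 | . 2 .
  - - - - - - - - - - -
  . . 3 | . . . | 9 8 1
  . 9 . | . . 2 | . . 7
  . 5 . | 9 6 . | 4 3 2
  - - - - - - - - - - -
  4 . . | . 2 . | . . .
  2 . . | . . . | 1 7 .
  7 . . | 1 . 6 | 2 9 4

Step 1. [r2c6∈{4}] r2c6 is down to just 4, so r2c6=4.
Step 2. [r8c5∈{3,4,5,8,9}] across col 5, 9 lands solely at r8c5, so r8c5=9.
Step 3. [r5c3∈{1,4,8}] 4 has one home in col 3: r5c3, so r5c3=4.
Step 4. [r5c1∈{1,6,8}] row 5 places 1 nowhere but r5c1, so r5c1=1.
Step 5. [r9c2∈{3}] r9c2's peers cover all but 3 ⇒ r9c2=3.
Step 6. [r5c5∈{3,5,8}] in row 5, 8 fits only at r5c5, so r5c5=8.
Step 7. [r9c5∈{5}] r9c5 has the single candidate 5 ⇒ r9c5=5.
Step 8. [r5c4∈{3,5}] across row 5, 3 lands solely at r5c4 ⇒ r5c4=3.
Step 9. [r7c3∈{1,5,8,9}] 9 has one home in row 7: r7c3 ⇒ r7c3=9.
Step 10. [r8c3∈{5,8}] across box 7, 5 lands solely at r8c3 ⇒ r8c3=5.
Step 11. [r7c9∈{5,6,8}] 5 has one home in col 9: r7c9 ⇒ r7c9=5.
Step 12. [r7c8∈{6}] r7c8's peers cover all but 6 ⇒ r7c8=6.
Step 13. [r7c6∈{3,7,8}] 8 has one home in row 7: r7c6, so r7c6=8.
Step 14. [r1c2∈{7}] r1c2 is down to just 7, so r1c2=7.
Step 15. [r3c5∈{3}] nothing but 3 survives at r3c5. So r3c5=3.
Step 16. [r1c6∈{5}] r1c6's peers cover all but 5 ⇒ r1c6=5.
Step 17. [r4c4∈{4,5,7}] across row 4, 5 lands solely at r4c4. So r4c4=5.
Step 18. [r6c3∈{7,8}] r6c3 is the only open cell in col 3 admitting 7, so r6c3=7.
Step 19. [r4c2∈{2,6}] r4c2 is the only open cell in row 4 admitting 2, so r4c2=2.
Step 20. [r5c7∈{6}] r5c7 is down to just 6 ⇒ r5c7=6.
Step 21. [r7c2∈{1}] r7c2 has the single candidate 1, so r7c2=1.
Step 22. [r3c7∈{7}] r3c7 has the single candidate 7 ⇒ r3c7=7.
Step 23. [r1c1∈{3}] r1c1 has the single candidate 3 ⇒ r1c1=3.
Step 24. [r7c7∈{3}] only 3 remains possible at r7c7, so r7c7=3.
Step 25. [r2c1∈{9}] only 9 remains possible at r2c1. So r2c1=9.
Step 26. [r8c6∈{3}] only 3 remains possible at r8c6. So r8c6=3.
Step 27. [r3c9∈{6}] r3c9 has the single candidate 6 ⇒ r3c9=6.
Step 28. [r4c5∈{4}] r4c5 has the single candidate 4 ⇒ r4c5=4.
Step 29. [r2c4∈{6}] only 6 remains possible at r2c4, so r2c4=6.
Step 30. [r1c4∈{2}] r1c4 has the single candidate 2. So r1c4=2.
Step 31. [r8c2∈{6}] r8c2 has the single candidate 6. So r8c2=6.
Step 32. [r8c4∈{4}] only 4 remains possible at r8c4 ⇒ r8c4=4.
Step 33. [r4c6∈{7}] only 7 remains possible at r4c6. So r4c6=7.
Step 34. [r3c1∈{5}] only 5 remains possible at r3c1. So r3c1=5.
Step 35. [r1c8∈{4}] only 4 remains possible at r1c8 ⇒ r1c8=4.
Step 36. [r9c3∈{8}] nothing but 8 survives at r9c3, so r9c3=8.
Step 37. [r4c1∈{6}] r4c1 is down to just 6. So r4c1=6.
Step 38. [r7c4∈{7}] r7c4 is down to just 7 ⇒ r7c4=7.
Step 39. [r8c9∈{8}] r8c9's peers cover all but 8. So r8c9=8.
Step 40. [r6c1∈{8}] r6c1 is down to just 8, so r6c1=8.
Step 41. [r3c3∈{1}] nothing but 1 survives at r3c3, so r3c3=1.
Step 42. [r5c8∈{5}] r5c8's peers cover all but 5, so r5c8=5.
Step 43. [r6c6∈{1}] nothing but 1 survives at r6c6, so r6c6=1.

Answer: 3 7 6 2 1 5 8 4 9 / 9 8 2 6 7 4 5 1 3 / 5 4 1 8 3 9 7 2 6 / 6 2 3 5 4 7 9 8 1 / 1 9 4 3 8 2 6 5 7 / 8 5 7 9 6 1 4 3 2 / 4 1 9 7 2 8 3 6 5 / 2 6 5 4 9 3 1 7 8 / 7 3 8 1 5 6 2 9 4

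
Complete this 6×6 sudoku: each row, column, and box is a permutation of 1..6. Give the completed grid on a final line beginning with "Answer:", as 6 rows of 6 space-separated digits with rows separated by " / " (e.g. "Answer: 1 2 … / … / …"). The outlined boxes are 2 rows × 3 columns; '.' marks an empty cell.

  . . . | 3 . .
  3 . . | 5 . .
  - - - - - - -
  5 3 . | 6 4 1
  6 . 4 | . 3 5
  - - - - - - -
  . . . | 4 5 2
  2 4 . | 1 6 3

Step 1. [r4c2∈{1,2}] 1 has one home in row 4: r4c2, so r4c2=1.
Step 2. [r5c2∈{6}] r5c2 has the single candidate 6 ⇒ r5c2=6.
Step 3. [r2c2∈{2}] r2c2's peers cover all but 2, so r2c2=2.
Step 4. [r2c5∈{1}] r2c5's peers cover all but 1, so r2c5=1.
Step 5. [r2c3∈{6}] nothing but 6 survives at r2c3 ⇒ r2c3=6.
Step 6. [r1c1∈{1,4}] col 1 places 4 nowhere but r1c1, so r1c1=4.
Step 7. [r1c3∈{1,5}] r1c3 is the only open cell in row 1 admitting 1, so r1c3=1.
Step 8. [r1c6∈{6}] nothing but 6 survives at r1c6. So r1c6=6.
Step 9. [r4c4∈{2}] nothing but 2 survives at r4c4. So r4c4=2.
Step 10. [r1c2∈{5}] only 5 remains possible at r1c2 ⇒ r1c2=5.
Step 11. [r5c3∈{3}] r5c3 is down to just 3, so r5c3=3.
Step 12. [r2c6∈{4}] r2c6 has the single candidate 4 ⇒ r2c6=4.
Step 13. [r6c3∈{5}] nothing but 5 survives at r6c3. So r6c3=5.
Step 14. [r1c5∈{2}] r1c5's peers cover all but 2 ⇒ r1c5=2.
Step 15. [r5c1∈{1}] r5c1 is down to just 1, so r5c1=1.
Step 16. [r3c3∈{2}] r3c3's peers cover all but 2, so r3c3=2.

Answer: 4 5 1 3 2 6 / 3 2 6 5 1 4 / 5 3 2 6 4 1 / 6 1 4 2 3 5 / 1 6 3 4 5 2 / 2 4 5 1 6 3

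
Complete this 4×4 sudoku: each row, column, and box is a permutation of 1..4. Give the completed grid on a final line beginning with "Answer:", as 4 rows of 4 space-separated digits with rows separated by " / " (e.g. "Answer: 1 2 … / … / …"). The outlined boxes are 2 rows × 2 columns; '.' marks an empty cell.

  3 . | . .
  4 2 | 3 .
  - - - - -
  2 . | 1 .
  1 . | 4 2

Step 1. [r3c2∈{3,4}] r3c2 is the only open cell in row 3 admitting 4. So r3c2=4.
Step 2. [r1c4∈{1,4}] r1c4 is the only open cell in row 1 admitting 4 ⇒ r1c4=4.
Step 3. [r3c4∈{3}] r3c4 has the single candidate 3. So r3c4=3.
Step 4. [r2c4∈{1}] r2c4's peers cover all but 1, so r2c4=1.
Step 5. [r1c2∈{1}] nothing but 1 survives at r1c2, so r1c2=1.
Step 6. [r1c3∈{2}] r1c3 is down to just 2, so r1c3=2.
Step 7. [r4c2∈{3}] only 3 remains possible at r4c2. So r4c2=3.

Answer: 3 1 2 4 / 4 2 3 1 / 2 4 1 3 / 1 3 4 2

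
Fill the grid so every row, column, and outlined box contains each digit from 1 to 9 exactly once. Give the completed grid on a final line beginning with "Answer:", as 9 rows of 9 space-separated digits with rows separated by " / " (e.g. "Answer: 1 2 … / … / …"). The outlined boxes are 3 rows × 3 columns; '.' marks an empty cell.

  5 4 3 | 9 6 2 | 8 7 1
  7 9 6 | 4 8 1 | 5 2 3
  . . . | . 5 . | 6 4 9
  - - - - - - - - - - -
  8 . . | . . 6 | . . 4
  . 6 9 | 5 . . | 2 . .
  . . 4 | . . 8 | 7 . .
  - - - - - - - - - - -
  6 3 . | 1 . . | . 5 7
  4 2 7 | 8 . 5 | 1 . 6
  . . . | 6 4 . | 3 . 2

Step 1. [r8c8∈{9}] r8c8 is down to just 9 ⇒ r8c8=9.
Step 2. [r6c5∈{1,2,3,9}] row 6 places 9 nowhere but r6c5 ⇒ r6c5=9.
Step 3. [r4c2∈{1,5,7}] across col 2, 7 lands solely at r4c2, so r4c2=7.
Step 4. [r4c3∈{1,2,5}] r4c3 is the only open cell in row 4 admitting 5, so r4c3=5.
Step 5. [r6c2∈{1}] nothing but 1 survives at r6c2, so r6c2=1.
Step 6. [r5c1∈{3}] r5c1's peers cover all but 3 ⇒ r5c1=3.
Step 7. [r7c3∈{8}] only 8 remains possible at r7c3, so r7c3=8.
Step 8. [r9c6∈{7,9}] r9c6 is the only open cell in row 9 admitting 7, so r9c6=7.
Step 9. [r3c3∈{1,2}] across col 3, 2 lands solely at r3c3. So r3c3=2.
Step 10. [r9c1∈{1,9}] row 9 places 9 nowhere but r9c1. So r9c1=9.
Step 11. [r6c1∈{2}] nothing but 2 survives at r6c1 ⇒ r6c1=2.
Step 12. [r6c4∈{3}] r6c4 has the single candidate 3. So r6c4=3.
Step 13. [r9c8∈{8}] only 8 remains possible at r9c8. So r9c8=8.
Step 14. [r5c8∈{1}] r5c8 is down to just 1. So r5c8=1.
Step 15. [r4c4∈{2}] only 2 remains possible at r4c4 ⇒ r4c4=2.
Step 16. [r3c4∈{7}] only 7 remains possible at r3c4 ⇒ r3c4=7.
Step 17. [r9c3∈{1}] nothing but 1 survives at r9c3 ⇒ r9c3=1.
Step 18. [r3c1∈{1}] nothing but 1 survives at r3c1. So r3c1=1.
Step 19. [r5c6∈{4}] only 4 remains possible at r5c6, so r5c6=4.
Step 20. [r5c5∈{7}] nothing but 7 survives at r5c5, so r5c5=7.
Step 21. [r4c7∈{9}] r4c7 has the single candidate 9. So r4c7=9.
Step 22. [r7c6∈{9}] nothing but 9 survives at r7c6 ⇒ r7c6=9.
Step 23. [r7c5∈{2}] only 2 remains possible at r7c5, so r7c5=2.
Step 24. [r4c5∈{1}] r4c5 is down to just 1, so r4c5=1.
Step 25. [r6c8∈{6}] only 6 remains possible at r6c8 ⇒ r6c8=6.
Step 26. [r7c7∈{4}] r7c7 is down to just 4 ⇒ r7c7=4.
Step 27. [r8c5∈{3}] r8c5's peers cover all but 3, so r8c5=3.
Step 28. [r6c9∈{5}] only 5 remains possible at r6c9. So r6c9=5.
Step 29. [r9c2∈{5}] only 5 remains possible at r9c2, so r9c2=5.
Step 30. [r4c8∈{3}] r4c8's peers cover all but 3, so r4c8=3.
Step 31. [r3c2∈{8}] r3c2 is down to just 8 ⇒ r3c2=8.
Step 32. [r3c6∈{3}] r3c6 has the single candidate 3, so r3c6=3.
Step 33. [r5c9∈{8}] nothing but 8 survives at r5c9. So r5c9=8.

Answer: 5 4 3 9 6 2 8 7 1 / 7 9 6 4 8 1 5 2 3 / 1 8 2 7 5 3 6 4 9 / 8 7 5 2 1 6 9 3 4 / 3 6 9 5 7 4 2 1 8 / 2 1 4 3 9 8 7 6 5 / 6 3 8 1 2 9 4 5 7 / 4 2 7 8 3 5 1 9 6 / 9 5 1 6 4 7 3 8 2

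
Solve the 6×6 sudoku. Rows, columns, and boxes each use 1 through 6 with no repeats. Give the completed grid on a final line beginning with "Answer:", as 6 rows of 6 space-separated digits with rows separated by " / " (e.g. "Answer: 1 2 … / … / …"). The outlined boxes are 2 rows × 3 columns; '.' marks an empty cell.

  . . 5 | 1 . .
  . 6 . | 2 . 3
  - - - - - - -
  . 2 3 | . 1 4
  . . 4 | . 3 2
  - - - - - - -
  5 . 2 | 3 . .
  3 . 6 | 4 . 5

Step 1. [r5c2∈{1,4}] r5c2 is the only open cell in row 5 admitting 4 ⇒ r5c2=4.
Step 2. [r5c5∈{6}] r5c5's peers cover all but 6. So r5c5=6.
Step 3. [r1c5∈{4}] r1c5 is down to just 4, so r1c5=4.
Step 4. [r3c4∈{5,6}] row 3 places 5 nowhere but r3c4 ⇒ r3c4=5.
Step 5. [r3c1∈{6}] r3c1's peers cover all but 6 ⇒ r3c1=6.
Step 6. [r4c1∈{1}] r4c1 is down to just 1 ⇒ r4c1=1.
Step 7. [r1c6∈{6}] r1c6 is down to just 6. So r1c6=6.
Step 8. [r5c6∈{1}] only 1 remains possible at r5c6, so r5c6=1.
Step 9. [r6c2∈{1}] only 1 remains possible at r6c2 ⇒ r6c2=1.
Step 10. [r1c1∈{2}] only 2 remains possible at r1c1 ⇒ r1c1=2.
Step 11. [r2c1∈{4}] r2c1 is down to just 4. So r2c1=4.
Step 12. [r4c2∈{5}] r4c2 is down to just 5, so r4c2=5.
Step 13. [r1c2∈{3}] r1c2's peers cover all but 3, so r1c2=3.
Step 14. [r2c3∈{1}] nothing but 1 survives at r2c3, so r2c3=1.
Step 15. [r2c5∈{5}] r2c5 is down to just 5, so r2c5=5.
Step 16. [r4c4∈{6}] only 6 remains possible at r4c4. So r4c4=6.
Step 17. [r6c5∈{2}] nothing but 2 survives at r6c5. So r6c5=2.

Answer: 2 3 5 1 4 6 / 4 6 1 2 5 3 / 6 2 3 5 1 4 / 1 5 4 6 3 2 / 5 4 2 3 6 1 / 3 1 6 4 2 5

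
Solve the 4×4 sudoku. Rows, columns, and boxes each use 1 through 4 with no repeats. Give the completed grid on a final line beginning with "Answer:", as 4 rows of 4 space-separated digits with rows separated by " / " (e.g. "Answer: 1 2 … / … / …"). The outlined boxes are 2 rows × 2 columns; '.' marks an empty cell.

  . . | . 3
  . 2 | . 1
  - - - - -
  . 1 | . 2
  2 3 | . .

Step 1. [r2c3∈{4}] r2c3 is down to just 4, so r2c3=4.
Step 2. [r1c1∈{1,4}] row 1 places 1 nowhere but r1c1. So r1c1=1.
Step 3. [r1c2∈{4}] r1c2's peers cover all but 4 ⇒ r1c2=4.
Step 4. [r3c1∈{4}] nothing but 4 survives at r3c1, so r3c1=4.
Step 5. [r4c4∈{4}] r4c4's peers cover all but 4 ⇒ r4c4=4.
Step 6. [r4c3∈{1}] r4c3 has the single candidate 1, so r4c3=1.
Step 7. [r3c3∈{3}] r3c3's peers cover all but 3 ⇒ r3c3=3.
Step 8. [r2c1∈{3}] r2c1's peers cover all but 3 ⇒ r2c1=3.
Step 9. [r1c3∈{2}] nothing but 2 survives at r1c3. So r1c3=2.

Answer: 1 4 2 3 / 3 2 4 1 / 4 1 3 2 / 2 3 1 4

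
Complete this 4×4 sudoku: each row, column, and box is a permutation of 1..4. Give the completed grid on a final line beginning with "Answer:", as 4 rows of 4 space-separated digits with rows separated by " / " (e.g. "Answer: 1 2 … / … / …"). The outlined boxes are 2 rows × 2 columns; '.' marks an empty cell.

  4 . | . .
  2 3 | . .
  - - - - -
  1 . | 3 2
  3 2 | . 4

Step 1. [r2c4∈{1}] r2c4 is down to just 1. So r2c4=1.
Step 2. [r1c3∈{2}] r1c3 is down to just 2, so r1c3=2.
Step 3. [r3c2∈{4}] r3c2 is down to just 4 ⇒ r3c2=4.
Step 4. [r1c4∈{3}] only 3 remains possible at r1c4. So r1c4=3.
Step 5. [r1c2∈{1}] only 1 remains possible at r1c2 ⇒ r1c2=1.
Step 6. [r2c3∈{4}] r2c3 is down to just 4 ⇒ r2c3=4.
Step 7. [r4c3∈{1}] r4c3's peers cover all but 1, so r4c3=1.

Answer: 4 1 2 3 / 2 3 4 1 / 1 4 3 2 / 3 2 1 4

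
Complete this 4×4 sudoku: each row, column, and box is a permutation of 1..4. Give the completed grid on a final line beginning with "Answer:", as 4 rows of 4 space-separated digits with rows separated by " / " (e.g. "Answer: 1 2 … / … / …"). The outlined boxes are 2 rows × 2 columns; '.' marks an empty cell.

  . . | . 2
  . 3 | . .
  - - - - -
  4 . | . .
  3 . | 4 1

Step 1. [r1c1∈{1}] r1c1 is down to just 1, so r1c1=1.
Step 2. [r3c3∈{2,3}] 2 has one home in col 3: r3c3 ⇒ r3c3=2.
Step 3. [r1c3∈{3}] nothing but 3 survives at r1c3. So r1c3=3.
Step 4. [r4c2∈{2}] only 2 remains possible at r4c2, so r4c2=2.
Step 5. [r2c1∈{2}] r2c1's peers cover all but 2 ⇒ r2c1=2.
Step 6. [r2c3∈{1}] r2c3 is down to just 1, so r2c3=1.
Step 7. [r3c4∈{3}] nothing but 3 survives at r3c4 ⇒ r3c4=3.
Step 8. [r3c2∈{1}] r3c2 has the single candidate 1. So r3c2=1.
Step 9. [r1c2∈{4}] r1c2's peers cover all but 4 ⇒ r1c2=4.
Step 10. [r2c4∈{4}] r2c4 has the single candidate 4, so r2c4=4.

Answer: 1 4 3 2 / 2 3 1 4 / 4 1 2 3 / 3 2 4 1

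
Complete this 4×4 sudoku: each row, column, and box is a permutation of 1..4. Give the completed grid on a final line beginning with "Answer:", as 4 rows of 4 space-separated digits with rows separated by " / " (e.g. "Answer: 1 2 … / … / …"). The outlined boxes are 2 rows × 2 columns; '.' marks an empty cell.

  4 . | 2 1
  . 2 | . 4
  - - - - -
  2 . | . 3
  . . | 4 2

Step 1. [r2c1∈{1,3}] across row 2, 1 lands solely at r2c1 ⇒ r2c1=1.
Step 2. [r4c2∈{1,3}] row 4 places 1 nowhere but r4c2 ⇒ r4c2=1.
Step 3. [r3c3∈{1}] r3c3 is down to just 1. So r3c3=1.
Step 4. [r3c2∈{4}] r3c2 is down to just 4 ⇒ r3c2=4.
Step 5. [r1c2∈{3}] only 3 remains possible at r1c2 ⇒ r1c2=3.
Step 6. [r2c3∈{3}] r2c3 is down to just 3. So r2c3=3.
Step 7. [r4c1∈{3}] r4c1's peers cover all but 3, so r4c1=3.

Answer: 4 3 2 1 / 1 2 3 4 / 2 4 1 3 / 3 1 4 2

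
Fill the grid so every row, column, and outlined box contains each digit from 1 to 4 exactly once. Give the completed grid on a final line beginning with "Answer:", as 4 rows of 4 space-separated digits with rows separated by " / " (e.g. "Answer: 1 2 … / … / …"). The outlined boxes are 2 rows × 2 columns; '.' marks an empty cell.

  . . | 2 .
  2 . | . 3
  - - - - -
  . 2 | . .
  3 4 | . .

Step 1. [r4c3∈{1}] r4c3 is down to just 1 ⇒ r4c3=1.
Step 2. [r1c4∈{1,4}] col 4 places 1 nowhere but r1c4. So r1c4=1.
Step 3. [r2c3∈{4}] r2c3 has the single candidate 4 ⇒ r2c3=4.
Step 4. [r2c2∈{1}] only 1 remains possible at r2c2. So r2c2=1.
Step 5. [r1c2∈{3}] r1c2 has the single candidate 3. So r1c2=3.
Step 6. [r3c4∈{4}] r3c4 is down to just 4, so r3c4=4.
Step 7. [r4c4∈{2}] nothing but 2 survives at r4c4. So r4c4=2.
Step 8. [r3c3∈{3}] r3c3's peers cover all but 3. So r3c3=3.
Step 9. [r1c1∈{4}] nothing but 4 survives at r1c1 ⇒ r1c1=4.
Step 10. [r3c1∈{1}] r3c1 is down to just 1 ⇒ r3c1=1.

Answer: 4 3 2 1 / 2 1 4 3 / 1 2 3 4 / 3 4 1 2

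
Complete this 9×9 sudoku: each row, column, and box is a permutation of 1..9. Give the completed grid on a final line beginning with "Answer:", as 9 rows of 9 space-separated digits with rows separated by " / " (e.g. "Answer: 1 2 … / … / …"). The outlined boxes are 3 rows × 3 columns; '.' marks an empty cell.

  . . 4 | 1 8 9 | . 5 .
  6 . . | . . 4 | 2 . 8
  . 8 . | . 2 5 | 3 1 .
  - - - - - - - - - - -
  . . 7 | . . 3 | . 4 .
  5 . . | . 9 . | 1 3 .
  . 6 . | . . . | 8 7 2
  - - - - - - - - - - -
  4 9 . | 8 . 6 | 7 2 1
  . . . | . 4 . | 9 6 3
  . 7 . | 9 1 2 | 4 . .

Step 1. [r4c1∈{1,2,8,9}] in row 4, 8 fits only at r4c1, so r4c1=8.
Step 2. [r4c2∈{1,2}] 1 has one home in row 4: r4c2 ⇒ r4c2=1.
Step 3. [r5c9∈{6}] nothing but 6 survives at r5c9 ⇒ r5c9=6.
Step 4. [r8c3∈{1,2,5,8}] in row 8, 8 fits only at r8c3 ⇒ r8c3=8.
Step 5. [r3c3∈{9}] r3c3 is down to just 9. So r3c3=9.
Step 6. [r6c5∈{5}] r6c5's peers cover all but 5. So r6c5=5.
Step 7. [r2c4∈{3,7}] across col 4, 3 lands solely at r2c4. So r2c4=3.
Step 8. [r7c3∈{3,5}] across row 7, 5 lands solely at r7c3 ⇒ r7c3=5.
Step 9. [r9c1∈{3}] r9c1 is down to just 3, so r9c1=3.
Step 10. [r8c2∈{2}] nothing but 2 survives at r8c2. So r8c2=2.
Step 11. [r3c1∈{7}] r3c1 is down to just 7. So r3c1=7.
Step 12. [r4c4∈{2,6}] row 4 places 2 nowhere but r4c4, so r4c4=2.
Step 13. [r8c6∈{7}] r8c6 is down to just 7, so r8c6=7.
Step 14. [r4c7∈{5}] r4c7 is down to just 5 ⇒ r4c7=5.
Step 15. [r6c4∈{4}] r6c4 is down to just 4, so r6c4=4.
Step 16. [r2c5∈{7}] only 7 remains possible at r2c5, so r2c5=7.
Step 17. [r3c4∈{6}] r3c4 is down to just 6. So r3c4=6.
Step 18. [r6c3∈{3}] r6c3 is down to just 3 ⇒ r6c3=3.
Step 19. [r3c9∈{4}] nothing but 4 survives at r3c9, so r3c9=4.
Step 20. [r1c9∈{7}] r1c9's peers cover all but 7 ⇒ r1c9=7.
Step 21. [r6c1∈{9}] nothing but 9 survives at r6c1. So r6c1=9.
Step 22. [r8c4∈{5}] r8c4 is down to just 5 ⇒ r8c4=5.
Step 23. [r2c2∈{5}] r2c2's peers cover all but 5. So r2c2=5.
Step 24. [r2c8∈{9}] r2c8 is down to just 9. So r2c8=9.
Step 25. [r9c9∈{5}] only 5 remains possible at r9c9 ⇒ r9c9=5.
Step 26. [r9c8∈{8}] r9c8's peers cover all but 8 ⇒ r9c8=8.
Step 27. [r1c7∈{6}] only 6 remains possible at r1c7. So r1c7=6.
Step 28. [r4c5∈{6}] nothing but 6 survives at r4c5 ⇒ r4c5=6.
Step 29. [r5c2∈{4}] only 4 remains possible at r5c2. So r5c2=4.
Step 30. [r5c6∈{8}] r5c6 has the single candidate 8, so r5c6=8.
Step 31. [r5c4∈{7}] r5c4 has the single candidate 7. So r5c4=7.
Step 32. [r4c9∈{9}] r4c9 has the single candidate 9. So r4c9=9.
Step 33. [r2c3∈{1}] only 1 remains possible at r2c3, so r2c3=1.
Step 34. [r1c1∈{2}] r1c1's peers cover all but 2. So r1c1=2.
Step 35. [r5c3∈{2}] nothing but 2 survives at r5c3, so r5c3=2.
Step 36. [r7c5∈{3}] nothing but 3 survives at r7c5, so r7c5=3.
Step 37. [r6c6∈{1}] r6c6 is down to just 1, so r6c6=1.
Step 38. [r8c1∈{1}] r8c1 has the single candidate 1 ⇒ r8c1=1.
Step 39. [r9c3∈{6}] r9c3 is down to just 6 ⇒ r9c3=6.
Step 40. [r1c2∈{3}] nothing but 3 survives at r1c2, so r1c2=3.

Answer: 2 3 4 1 8 9 6 5 7 / 6 5 1 3 7 4 2 9 8 / 7 8 9 6 2 5 3 1 4 / 8 1 7 2 6 3 5 4 9 / 5 4 2 7 9 8 1 3 6 / 9 6 3 4 5 1 8 7 2 / 4 9 5 8 3 6 7 2 1 / 1 2 8 5 4 7 9 6 3 / 3 7 6 9 1 2 4 8 5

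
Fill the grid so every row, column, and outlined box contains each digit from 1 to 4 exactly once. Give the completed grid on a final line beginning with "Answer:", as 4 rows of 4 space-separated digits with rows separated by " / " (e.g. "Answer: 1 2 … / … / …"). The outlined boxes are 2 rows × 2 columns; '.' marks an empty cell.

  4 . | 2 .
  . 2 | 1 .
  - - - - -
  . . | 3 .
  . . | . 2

Step 1. [r3c4∈{1,4}] 1 has one home in col 4: r3c4. So r3c4=1.
Step 2. [r2c1∈{3}] nothing but 3 survives at r2c1. So r2c1=3.
Step 3. [r4c2∈{1,3,4}] row 4 places 3 nowhere but r4c2, so r4c2=3.
Step 4. [r2c4∈{4}] only 4 remains possible at r2c4, so r2c4=4.
Step 5. [r3c1∈{2}] r3c1 has the single candidate 2. So r3c1=2.
Step 6. [r4c1∈{1}] r4c1's peers cover all but 1. So r4c1=1.
Step 7. [r1c2∈{1}] r1c2's peers cover all but 1. So r1c2=1.
Step 8. [r4c3∈{4}] r4c3 is down to just 4. So r4c3=4.
Step 9. [r1c4∈{3}] r1c4's peers cover all but 3. So r1c4=3.
Step 10. [r3c2∈{4}] r3c2's peers cover all but 4 ⇒ r3c2=4.

Answer: 4 1 2 3 / 3 2 1 4 / 2 4 3 1 / 1 3 4 2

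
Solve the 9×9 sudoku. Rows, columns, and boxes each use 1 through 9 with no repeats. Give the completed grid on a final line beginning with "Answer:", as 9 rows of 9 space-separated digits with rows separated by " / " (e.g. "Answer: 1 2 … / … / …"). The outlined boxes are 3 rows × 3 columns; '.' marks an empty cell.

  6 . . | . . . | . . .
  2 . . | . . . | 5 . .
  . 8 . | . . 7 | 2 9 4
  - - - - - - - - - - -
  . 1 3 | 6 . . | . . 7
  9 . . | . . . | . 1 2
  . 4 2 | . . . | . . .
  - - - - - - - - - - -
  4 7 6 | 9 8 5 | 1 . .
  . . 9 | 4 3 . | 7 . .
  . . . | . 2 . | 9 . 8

Step 1. [r5c3∈{5,7,8}] 8 has one home in col 3: r5c3, so r5c3=8.
Step 2. [r4c1∈{5}] only 5 remains possible at r4c1, so r4c1=5.
Step 3. [r7c9∈{3}] r7c9 is down to just 3, so r7c9=3.
Step 4. [r1c9∈{1}] r1c9 is down to just 1, so r1c9=1.
Step 5. [r2c9∈{6}] only 6 remains possible at r2c9, so r2c9=6.
Step 6. [r8c9∈{5}] r8c9 is down to just 5 ⇒ r8c9=5.
Step 7. [r6c8∈{3,5,6,8}] across col 8, 5 lands solely at r6c8. So r6c8=5.
Step 8. [r4c6∈{2,4,8,9}] row 4 places 2 nowhere but r4c6, so r4c6=2.
Step 9. [r4c5∈{4,9}] row 4 places 9 nowhere but r4c5 ⇒ r4c5=9.
Step 10. [r6c7∈{3,6,8}] across row 6, 6 lands solely at r6c7 ⇒ r6c7=6.
Step 11. [r5c7∈{3,4}] r5c7 is the only open cell in box 6 admitting 3 ⇒ r5c7=3.
Step 12. [r1c7∈{8}] nothing but 8 survives at r1c7, so r1c7=8.
Step 13. [r9c4∈{1,7}] row 9 places 7 nowhere but r9c4. So r9c4=7.
Step 14. [r5c5∈{4,5,7}] r5c5 is the only open cell in row 5 admitting 7, so r5c5=7.
Step 15. [r6c5∈{1}] only 1 remains possible at r6c5 ⇒ r6c5=1.
Step 16. [r2c5∈{4}] r2c5 is down to just 4 ⇒ r2c5=4.
Step 17. [r1c5∈{5}] nothing but 5 survives at r1c5 ⇒ r1c5=5.
Step 18. [r9c2∈{3,5}] in col 2, 5 fits only at r9c2, so r9c2=5.
Step 19. [r9c3∈{1}] r9c3 has the single candidate 1 ⇒ r9c3=1.
Step 20. [r3c1∈{1,3}] 1 has one home in col 1: r3c1, so r3c1=1.
Step 21. [r3c4∈{3}] r3c4 is down to just 3, so r3c4=3.
Step 22. [r6c4∈{8}] r6c4 has the single candidate 8 ⇒ r6c4=8.
Step 23. [r8c6∈{1,6}] 1 has one home in row 8: r8c6 ⇒ r8c6=1.
Step 24. [r1c6∈{9}] only 9 remains possible at r1c6. So r1c6=9.
Step 25. [r2c3∈{7}] r2c3's peers cover all but 7 ⇒ r2c3=7.
Step 26. [r2c8∈{3}] only 3 remains possible at r2c8 ⇒ r2c8=3.
Step 27. [r8c8∈{2,6}] r8c8 is the only open cell in row 8 admitting 6, so r8c8=6.
Step 28. [r4c8∈{4,8}] 8 has one home in row 4: r4c8. So r4c8=8.
Step 29. [r6c9∈{9}] nothing but 9 survives at r6c9. So r6c9=9.
Step 30. [r5c2∈{6}] nothing but 6 survives at r5c2 ⇒ r5c2=6.
Step 31. [r6c6∈{3}] r6c6 is down to just 3. So r6c6=3.
Step 32. [r1c4∈{2}] nothing but 2 survives at r1c4, so r1c4=2.
Step 33. [r6c1∈{7}] r6c1's peers cover all but 7 ⇒ r6c1=7.
Step 34. [r4c7∈{4}] r4c7's peers cover all but 4 ⇒ r4c7=4.
Step 35. [r2c4∈{1}] r2c4 is down to just 1 ⇒ r2c4=1.
Step 36. [r9c1∈{3}] r9c1 has the single candidate 3 ⇒ r9c1=3.
Step 37. [r8c2∈{2}] nothing but 2 survives at r8c2 ⇒ r8c2=2.
Step 38. [r8c1∈{8}] nothing but 8 survives at r8c1. So r8c1=8.
Step 39. [r9c6∈{6}] r9c6's peers cover all but 6, so r9c6=6.
Step 40. [r5c4∈{5}] r5c4 has the single candidate 5, so r5c4=5.
Step 41. [r1c2∈{3}] r1c2 is down to just 3 ⇒ r1c2=3.
Step 42. [r3c3∈{5}] r3c3's peers cover all but 5, so r3c3=5.
Step 43. [r2c6∈{8}] r2c6's peers cover all but 8. So r2c6=8.
Step 44. [r5c6∈{4}] nothing but 4 survives at r5c6. So r5c6=4.
Step 45. [r7c8∈{2}] nothing but 2 survives at r7c8 ⇒ r7c8=2.
Step 46. [r2c2∈{9}] r2c2 is down to just 9. So r2c2=9.
Step 47. [r9c8∈{4}] r9c8 has the single candidate 4. So r9c8=4.
Step 48. [r1c3∈{4}] r1c3 has the single candidate 4, so r1c3=4.
Step 49. [r3c5∈{6}] nothing but 6 survives at r3c5. So r3c5=6.
Step 50. [r1c8∈{7}] only 7 remains possible at r1c8, so r1c8=7.

Answer: 6 3 4 2 5 9 8 7 1 / 2 9 7 1 4 8 5 3 6 / 1 8 5 3 6 7 2 9 4 / 5 1 3 6 9 2 4 8 7 / 9 6 8 5 7 4 3 1 2 / 7 4 2 8 1 3 6 5 9 / 4 7 6 9 8 5 1 2 3 / 8 2 9 4 3 1 7 6 5 / 3 5 1 7 2 6 9 4 8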